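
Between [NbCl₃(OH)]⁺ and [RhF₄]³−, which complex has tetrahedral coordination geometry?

[NbCl₃(OH)]⁺

For [NbCl₃(OH)]⁺: Summing ligand charges against the +1 overall charge gives an oxidation state of +5 for niobium. Group 5 minus oxidation state 5 gives a d⁰ configuration. A d⁰ ion has no crystal-field stabilisation preference between square planar and tetrahedral, so four ligands adopt the sterically favoured tetrahedral geometry. → tetrahedral.
For [RhF₄]³−: Each fluoride is −1; balancing the −3 overall charge requires Rh(I). Rhodium is a group-9 element; Rh(I) is therefore d⁸. A 4d d⁸ ion has a large crystal-field splitting; square planar leaves the high-energy d_{x²−y²} orbital empty and maximises CFSE. → square planar.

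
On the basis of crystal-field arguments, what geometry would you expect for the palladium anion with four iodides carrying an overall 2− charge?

Ligand charges: each iodide is −1. With an overall charge of −2 the palladium centre must be in the +2 oxidation state.
Pd sits in group 10, so the d-electron count is 10 − 2 = 8.
Coordination number: 4.
A 4d d⁸ ion has a large crystal-field splitting; square planar leaves the high-energy d_{x²−y²} orbital empty and maximises CFSE.

square planar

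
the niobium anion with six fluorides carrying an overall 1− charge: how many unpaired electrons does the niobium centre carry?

Each fluoride is −1; balancing the −1 overall charge requires Nb(V).
Nb sits in group 5, so the d-electron count is 5 − 5 = 0.
In an octahedral field the d⁰ configuration is t₂g⁰e_g⁰, giving 0 unpaired electrons.

0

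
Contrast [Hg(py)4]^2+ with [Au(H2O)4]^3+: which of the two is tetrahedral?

[Hg(py)4]^2+

For [Hg(py)4]^2+: Summing ligand charges against the +2 overall charge gives an oxidation state of +2 for mercury. Group 12 minus oxidation state 2 gives a d¹⁰ configuration. A d¹⁰ ion has no crystal-field stabilisation preference between square planar and tetrahedral, so four ligands adopt the sterically favoured tetrahedral geometry. → tetrahedral.
For [Au(H2O)4]^3+: Ligand charges: water is neutral. With an overall charge of +3 the gold centre must be in the +3 oxidation state. Au sits in group 11, so the d-electron count is 11 − 3 = 8. A 5d d⁸ ion has a large crystal-field splitting; square planar leaves the high-energy d_{x²−y²} orbital empty and maximises CFSE. → square planar.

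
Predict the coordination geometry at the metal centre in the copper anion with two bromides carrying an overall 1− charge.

linear

Each bromide is −1; balancing the −1 overall charge requires Cu(I).
Cu sits in group 11, so the d-electron count is 11 − 1 = 10.
With 2 monodentate ligands the coordination number is 2.
A d¹⁰ ion with only two ligands adopts a linear arrangement (sp hybridisation; no CFSE preference).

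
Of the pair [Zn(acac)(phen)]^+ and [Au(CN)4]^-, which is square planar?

For [Zn(acac)(phen)]^+: Each acetylacetonate is −1; 1,10-phenanthroline is neutral; balancing the +1 overall charge requires Zn(II). Zn sits in group 12, so the d-electron count is 12 − 2 = 10. A d¹⁰ ion has no crystal-field stabilisation preference between square planar and tetrahedral, so four ligands adopt the sterically favoured tetrahedral geometry. → tetrahedral.
For [Au(CN)4]^-: Summing ligand charges against the −1 overall charge gives an oxidation state of +3 for gold. Group 11 minus oxidation state 3 gives a d⁸ configuration. A 5d d⁸ ion has a large crystal-field splitting; square planar leaves the high-energy d_{x²−y²} orbital empty and maximises CFSE. → square planar.

[Au(CN)4]^-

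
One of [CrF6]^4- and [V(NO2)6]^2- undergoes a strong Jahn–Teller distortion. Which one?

[CrF6]^4-

[CrF6]^4-: Ligand charges: each fluoride is −1. With an overall charge of −4 the chromium centre must be in the +2 oxidation state. Cr sits in group 6, so the d-electron count is 6 − 2 = 4. Fluoride is a weak-field ligand for a first-row metal, so the complex is high-spin. The t₂g³e_g¹ (high-spin) configuration has an unevenly filled e_g set; the Jahn–Teller theorem predicts a tetragonal distortion (typically axial elongation) to lift the degeneracy.
[V(NO2)6]^2-: Ligand charges: each nitro (N-bound nitrite) is −1. With an overall charge of −2 the vanadium centre must be in the +4 oxidation state. Vanadium is a group-5 element; V(IV) is therefore d¹. The d¹ configuration leaves the e_g set evenly filled (or empty) — no strong Jahn–Teller driving force.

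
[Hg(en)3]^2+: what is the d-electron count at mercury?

d10

Summing ligand charges against the +2 overall charge gives an oxidation state of +2 for mercury.
Mercury is a group-12 element; Hg(II) is therefore d¹⁰.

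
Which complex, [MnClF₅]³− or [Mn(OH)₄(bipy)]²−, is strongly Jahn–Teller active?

[MnClF₅]³−

[MnClF₅]³−: Each chloride is −1; each fluoride is −1; balancing the −3 overall charge requires Mn(III). Group 7 minus oxidation state 3 gives a d⁴ configuration. Chloride and fluoride are weak-field ligands for a first-row metal, so the complex is high-spin. The t₂g³e_g¹ (high-spin) configuration has an unevenly filled e_g set; the Jahn–Teller theorem predicts a tetragonal distortion (typically axial elongation) to lift the degeneracy.
[Mn(OH)₄(bipy)]²−: Summing ligand charges against the −2 overall charge gives an oxidation state of +2 for manganese. Manganese is a group-7 element; Mn(II) is therefore d⁵. Hydroxide is a weak-field ligand for a first-row metal, so the complex is high-spin. The d⁵ configuration leaves the e_g set evenly filled (or empty) — no strong Jahn–Teller driving force.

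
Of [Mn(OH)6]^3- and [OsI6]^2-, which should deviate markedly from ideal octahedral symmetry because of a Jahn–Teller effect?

[Mn(OH)6]^3-

[Mn(OH)6]^3-: Ligand charges: each hydroxide is −1. With an overall charge of −3 the manganese centre must be in the +3 oxidation state. Mn sits in group 7, so the d-electron count is 7 − 3 = 4. Hydroxide is a weak-field ligand for a first-row metal, so the complex is high-spin. The t₂g³e_g¹ (high-spin) configuration has an unevenly filled e_g set; the Jahn–Teller theorem predicts a tetragonal distortion (typically axial elongation) to lift the degeneracy.
[OsI6]^2-: Summing ligand charges against the −2 overall charge gives an oxidation state of +4 for osmium. Group 8 minus oxidation state 4 gives a d⁴ configuration. A 5d ion has a large Δₒ and is invariably low-spin. The d⁴ configuration leaves the e_g set evenly filled (or empty) — no strong Jahn–Teller driving force.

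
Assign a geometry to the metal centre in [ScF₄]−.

Ligand charges: each fluoride is −1. With an overall charge of −1 the scandium centre must be in the +3 oxidation state.
Group 3 minus oxidation state 3 gives a d⁰ configuration.
With 4 monodentate ligands the coordination number is 4.
A d⁰ ion has no crystal-field stabilisation preference between square planar and tetrahedral, so four ligands adopt the sterically favoured tetrahedral geometry.

tetrahedral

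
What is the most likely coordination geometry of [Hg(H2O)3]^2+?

trigonal planar

Summing ligand charges against the +2 overall charge gives an oxidation state of +2 for mercury.
Group 12 minus oxidation state 2 gives a d¹⁰ configuration.
With 3 monodentate ligands the coordination number is 3.
Three ligands around a d¹⁰ centre minimise repulsion in a trigonal-planar arrangement.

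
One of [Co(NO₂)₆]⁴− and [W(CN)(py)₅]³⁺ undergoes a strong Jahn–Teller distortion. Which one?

[Co(NO₂)₆]⁴−: Summing ligand charges against the −4 overall charge gives an oxidation state of +2 for cobalt. Co sits in group 9, so the d-electron count is 9 − 2 = 7. Nitro (N-bound nitrite) is a strong-field ligand (high in the spectrochemical series) for a first-row metal, so the complex is low-spin. The t₂g⁶e_g¹ (low-spin) configuration has an unevenly filled e_g set; the Jahn–Teller theorem predicts a tetragonal distortion (typically axial elongation) to lift the degeneracy.
[W(CN)(py)₅]³⁺: Each cyanide is −1; pyridine is neutral; balancing the +3 overall charge requires W(IV). Group 6 minus oxidation state 4 gives a d² configuration. The d² configuration leaves the e_g set evenly filled (or empty) — no strong Jahn–Teller driving force.

[Co(NO₂)₆]⁴−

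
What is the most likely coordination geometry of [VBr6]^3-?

octahedral

Each bromide is −1; balancing the −3 overall charge requires V(III).
Vanadium is a group-5 element; V(III) is therefore d².
With 6 monodentate ligands the coordination number is 6.
Six donors around a single metal centre give an octahedral coordination sphere.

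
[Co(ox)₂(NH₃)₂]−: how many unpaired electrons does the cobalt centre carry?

Summing ligand charges against the −1 overall charge gives an oxidation state of +3 for cobalt.
Cobalt is a group-9 element; Co(III) is therefore d⁶.
Counting donor atoms: 2×oxalate (bidentate) → 4 donors; 2×ammonia (monodentate) → 2 donors. Coordination number = 6.
The spin state decides the count: Co(III) has an exceptionally large octahedral splitting and is low-spin with essentially every ligand except fluoride.
An octahedral low-spin d⁶ ion is t₂g⁶e_g⁰, giving 0 unpaired electrons.

0 unpaired electrons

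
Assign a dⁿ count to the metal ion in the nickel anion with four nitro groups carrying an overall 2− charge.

Summing ligand charges against the −2 overall charge gives an oxidation state of +2 for nickel.
Group 10 minus oxidation state 2 gives a d⁸ configuration.

d⁸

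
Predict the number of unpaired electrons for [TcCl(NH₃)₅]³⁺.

3 unpaired electrons

Summing ligand charges against the +3 overall charge gives an oxidation state of +4 for technetium.
Technetium is a group-7 element; Tc(IV) is therefore d³.
In an octahedral field the d³ configuration is t₂g³e_g⁰ (only one arrangement possible), giving 3 unpaired electrons.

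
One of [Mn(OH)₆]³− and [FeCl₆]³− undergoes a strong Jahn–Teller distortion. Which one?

[Mn(OH)₆]³−: Each hydroxide is −1; balancing the −3 overall charge requires Mn(III). Manganese is a group-7 element; Mn(III) is therefore d⁴. Hydroxide is a weak-field ligand for a first-row metal, so the complex is high-spin. The t₂g³e_g¹ (high-spin) configuration has an unevenly filled e_g set; the Jahn–Teller theorem predicts a tetragonal distortion (typically axial elongation) to lift the degeneracy.
[FeCl₆]³−: Ligand charges: each chloride is −1. With an overall charge of −3 the iron centre must be in the +3 oxidation state. Iron is a group-8 element; Fe(III) is therefore d⁵. Chloride is a weak-field ligand for a first-row metal, so the complex is high-spin. The d⁵ configuration leaves the e_g set evenly filled (or empty) — no strong Jahn–Teller driving force.

[Mn(OH)₆]³−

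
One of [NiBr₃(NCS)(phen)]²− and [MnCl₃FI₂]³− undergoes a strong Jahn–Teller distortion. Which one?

[MnCl₃FI₂]³−

[NiBr₃(NCS)(phen)]²−: Ligand charges: each bromide is −1; each isothiocyanate is −1; 1,10-phenanthroline is neutral. With an overall charge of −2 the nickel centre must be in the +2 oxidation state. Nickel is a group-10 element; Ni(II) is therefore d⁸. The d⁸ configuration leaves the e_g set evenly filled (or empty) — no strong Jahn–Teller driving force.
[MnCl₃FI₂]³−: Ligand charges: each chloride is −1; each fluoride is −1; each iodide is −1. With an overall charge of −3 the manganese centre must be in the +3 oxidation state. Group 7 minus oxidation state 3 gives a d⁴ configuration. Chloride, fluoride, and iodide are weak-field ligands for a first-row metal, so the complex is high-spin. The t₂g³e_g¹ (high-spin) configuration has an unevenly filled e_g set; the Jahn–Teller theorem predicts a tetragonal distortion (typically axial elongation) to lift the degeneracy.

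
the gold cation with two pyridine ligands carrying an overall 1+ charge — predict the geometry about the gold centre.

linear

Pyridine is neutral; balancing the +1 overall charge requires Au(I).
Au sits in group 11, so the d-electron count is 11 − 1 = 10.
Coordination number: 2.
A d¹⁰ ion with only two ligands adopts a linear arrangement (sp hybridisation; no CFSE preference).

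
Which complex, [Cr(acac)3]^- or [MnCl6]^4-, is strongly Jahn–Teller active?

[Cr(acac)3]^-: Ligand charges: each acetylacetonate is −1. With an overall charge of −1 the chromium centre must be in the +2 oxidation state. Group 6 minus oxidation state 2 gives a d⁴ configuration. Acetylacetonate is a weak-field ligand for a first-row metal, so the complex is high-spin. The t₂g³e_g¹ (high-spin) configuration has an unevenly filled e_g set; the Jahn–Teller theorem predicts a tetragonal distortion (typically axial elongation) to lift the degeneracy.
[MnCl6]^4-: Ligand charges: each chloride is −1. With an overall charge of −4 the manganese centre must be in the +2 oxidation state. Manganese is a group-7 element; Mn(II) is therefore d⁵. Chloride is a weak-field ligand for a first-row metal, so the complex is high-spin. The d⁵ configuration leaves the e_g set evenly filled (or empty) — no strong Jahn–Teller driving force.

[Cr(acac)3]^-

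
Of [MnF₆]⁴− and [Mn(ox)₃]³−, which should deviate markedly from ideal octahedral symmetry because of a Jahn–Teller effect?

[Mn(ox)₃]³−

[MnF₆]⁴−: Each fluoride is −1; balancing the −4 overall charge requires Mn(II). Group 7 minus oxidation state 2 gives a d⁵ configuration. Fluoride is a weak-field ligand for a first-row metal, so the complex is high-spin. The d⁵ configuration leaves the e_g set evenly filled (or empty) — no strong Jahn–Teller driving force.
[Mn(ox)₃]³−: Each oxalate is −2; balancing the −3 overall charge requires Mn(III). Mn sits in group 7, so the d-electron count is 7 − 3 = 4. Oxalate is a weak-field ligand for a first-row metal, so the complex is high-spin. The t₂g³e_g¹ (high-spin) configuration has an unevenly filled e_g set; the Jahn–Teller theorem predicts a tetragonal distortion (typically axial elongation) to lift the degeneracy.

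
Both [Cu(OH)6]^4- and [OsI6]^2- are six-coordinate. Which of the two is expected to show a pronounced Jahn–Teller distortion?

[Cu(OH)6]^4-: Summing ligand charges against the −4 overall charge gives an oxidation state of +2 for copper. Copper is a group-11 element; Cu(II) is therefore d⁹. The t₂g⁶e_g³ configuration has an unevenly filled e_g set; the Jahn–Teller theorem predicts a tetragonal distortion (typically axial elongation) to lift the degeneracy.
[OsI6]^2-: Ligand charges: each iodide is −1. With an overall charge of −2 the osmium centre must be in the +4 oxidation state. Os sits in group 8, so the d-electron count is 8 − 4 = 4. A 5d ion has a large Δₒ and is invariably low-spin. The d⁴ configuration leaves the e_g set evenly filled (or empty) — no strong Jahn–Teller driving force.

[Cu(OH)6]^4-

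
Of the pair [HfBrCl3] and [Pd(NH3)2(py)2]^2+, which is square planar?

For [HfBrCl3]: Ligand charges: each bromide is −1; each chloride is −1. With an overall charge of 0 the hafnium centre must be in the +4 oxidation state. Hafnium is a group-4 element; Hf(IV) is therefore d⁰. A d⁰ ion has no crystal-field stabilisation preference between square planar and tetrahedral, so four ligands adopt the sterically favoured tetrahedral geometry. → tetrahedral.
For [Pd(NH3)2(py)2]^2+: Summing ligand charges against the +2 overall charge gives an oxidation state of +2 for palladium. Pd sits in group 10, so the d-electron count is 10 − 2 = 8. A 4d d⁸ ion has a large crystal-field splitting; square planar leaves the high-energy d_{x²−y²} orbital empty and maximises CFSE. → square planar.

[Pd(NH3)2(py)2]^2+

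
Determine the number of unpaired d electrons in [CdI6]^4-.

0 unpaired electrons

Summing ligand charges against the −4 overall charge gives an oxidation state of +2 for cadmium.
Group 12 minus oxidation state 2 gives a d¹⁰ configuration.
In an octahedral field the d¹⁰ configuration is t₂g⁶e_g⁴, giving 0 unpaired electrons.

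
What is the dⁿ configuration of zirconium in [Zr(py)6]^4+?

Ligand charges: pyridine is neutral. With an overall charge of +4 the zirconium centre must be in the +4 oxidation state.
Zr sits in group 4, so the d-electron count is 4 − 4 = 0.

d0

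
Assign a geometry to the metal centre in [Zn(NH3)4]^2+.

tetrahedral

Ligand charges: ammonia is neutral. With an overall charge of +2 the zinc centre must be in the +2 oxidation state.
Zn sits in group 12, so the d-electron count is 12 − 2 = 10.
Coordination number: 4.
A d¹⁰ ion has no crystal-field stabilisation preference between square planar and tetrahedral, so four ligands adopt the sterically favoured tetrahedral geometry.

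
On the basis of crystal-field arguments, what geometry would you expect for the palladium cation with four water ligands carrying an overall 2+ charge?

square planar

Water is neutral; balancing the +2 overall charge requires Pd(II).
Palladium is a group-10 element; Pd(II) is therefore d⁸.
Coordination number: 4.
A 4d d⁸ ion has a large crystal-field splitting; square planar leaves the high-energy d_{x²−y²} orbital empty and maximises CFSE.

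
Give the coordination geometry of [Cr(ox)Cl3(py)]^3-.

octahedral

Summing ligand charges against the −3 overall charge gives an oxidation state of +2 for chromium.
Group 6 minus oxidation state 2 gives a d⁴ configuration.
Counting donor atoms: 1×oxalate (bidentate) → 2 donors; 3×chloride (monodentate) → 3 donors; 1×pyridine (monodentate) → 1 donor. Coordination number = 6.
Six donors around a single metal centre give an octahedral coordination sphere.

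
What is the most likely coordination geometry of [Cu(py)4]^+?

Pyridine is neutral; balancing the +1 overall charge requires Cu(I).
Group 11 minus oxidation state 1 gives a d¹⁰ configuration.
With 4 monodentate ligands the coordination number is 4.
A d¹⁰ ion has no crystal-field stabilisation preference between square planar and tetrahedral, so four ligands adopt the sterically favoured tetrahedral geometry.

tetrahedral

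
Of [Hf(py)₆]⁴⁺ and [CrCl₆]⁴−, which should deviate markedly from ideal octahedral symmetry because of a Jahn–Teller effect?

[Hf(py)₆]⁴⁺: Ligand charges: pyridine is neutral. With an overall charge of +4 the hafnium centre must be in the +4 oxidation state. Hafnium is a group-4 element; Hf(IV) is therefore d⁰. The d⁰ configuration leaves the e_g set evenly filled (or empty) — no strong Jahn–Teller driving force.
[CrCl₆]⁴−: Each chloride is −1; balancing the −4 overall charge requires Cr(II). Chromium is a group-6 element; Cr(II) is therefore d⁴. Chloride is a weak-field ligand for a first-row metal, so the complex is high-spin. The t₂g³e_g¹ (high-spin) configuration has an unevenly filled e_g set; the Jahn–Teller theorem predicts a tetragonal distortion (typically axial elongation) to lift the degeneracy.

[CrCl₆]⁴−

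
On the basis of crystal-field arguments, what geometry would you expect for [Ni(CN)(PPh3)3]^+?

Each cyanide is −1; triphenylphosphine is neutral; balancing the +1 overall charge requires Ni(II).
Nickel is a group-10 element; Ni(II) is therefore d⁸.
Coordination number: 4.
Cyanide and triphenylphosphine are strong-field ligands (high in the spectrochemical series).
A 3d d⁸ ion with strong-field ligands gains enough CFSE to favour square planar over tetrahedral.

square planar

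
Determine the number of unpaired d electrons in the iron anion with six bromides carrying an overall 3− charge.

5

Ligand charges: each bromide is −1. With an overall charge of −3 the iron centre must be in the +3 oxidation state.
Group 8 minus oxidation state 3 gives a d⁵ configuration.
The spin state decides the count: Bromide is a weak-field ligand for a first-row metal, so the complex is high-spin.
An octahedral high-spin d⁵ ion is t₂g³e_g², giving 5 unpaired electrons.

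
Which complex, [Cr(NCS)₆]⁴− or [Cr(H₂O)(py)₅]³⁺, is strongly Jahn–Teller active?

[Cr(NCS)₆]⁴−: Ligand charges: each isothiocyanate is −1. With an overall charge of −4 the chromium centre must be in the +2 oxidation state. Chromium is a group-6 element; Cr(II) is therefore d⁴. Isothiocyanate is a weak-field ligand for a first-row metal, so the complex is high-spin. The t₂g³e_g¹ (high-spin) configuration has an unevenly filled e_g set; the Jahn–Teller theorem predicts a tetragonal distortion (typically axial elongation) to lift the degeneracy.
[Cr(H₂O)(py)₅]³⁺: Summing ligand charges against the +3 overall charge gives an oxidation state of +3 for chromium. Cr sits in group 6, so the d-electron count is 6 − 3 = 3. The d³ configuration leaves the e_g set evenly filled (or empty) — no strong Jahn–Teller driving force.

[Cr(NCS)₆]⁴−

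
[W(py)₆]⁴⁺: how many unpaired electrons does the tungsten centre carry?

2

Ligand charges: pyridine is neutral. With an overall charge of +4 the tungsten centre must be in the +4 oxidation state.
Group 6 minus oxidation state 4 gives a d² configuration.
In an octahedral field the d² configuration is t₂g²e_g⁰ (only one arrangement possible), giving 2 unpaired electrons.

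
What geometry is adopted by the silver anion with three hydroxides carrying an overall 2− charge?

trigonal planar

Ligand charges: each hydroxide is −1. With an overall charge of −2 the silver centre must be in the +1 oxidation state.
Group 11 minus oxidation state 1 gives a d¹⁰ configuration.
Coordination number: 3.
Three ligands around a d¹⁰ centre minimise repulsion in a trigonal-planar arrangement.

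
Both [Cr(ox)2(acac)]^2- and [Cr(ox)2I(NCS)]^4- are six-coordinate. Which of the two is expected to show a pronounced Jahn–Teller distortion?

[Cr(ox)2I(NCS)]^4-

[Cr(ox)2(acac)]^2-: Summing ligand charges against the −2 overall charge gives an oxidation state of +3 for chromium. Cr sits in group 6, so the d-electron count is 6 − 3 = 3. The d³ configuration leaves the e_g set evenly filled (or empty) — no strong Jahn–Teller driving force.
[Cr(ox)2I(NCS)]^4-: Ligand charges: each oxalate is −2; each iodide is −1; each isothiocyanate is −1. With an overall charge of −4 the chromium centre must be in the +2 oxidation state. Chromium is a group-6 element; Cr(II) is therefore d⁴. Iodide, isothiocyanate, and oxalate are weak-field ligands for a first-row metal, so the complex is high-spin. The t₂g³e_g¹ (high-spin) configuration has an unevenly filled e_g set; the Jahn–Teller theorem predicts a tetragonal distortion (typically axial elongation) to lift the degeneracy.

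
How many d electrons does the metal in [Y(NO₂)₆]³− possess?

Ligand charges: each nitro (N-bound nitrite) is −1. With an overall charge of −3 the yttrium centre must be in the +3 oxidation state.
Y sits in group 3, so the d-electron count is 3 − 3 = 0.

d⁰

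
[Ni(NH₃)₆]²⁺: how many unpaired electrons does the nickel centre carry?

2

Ammonia is neutral; balancing the +2 overall charge requires Ni(II).
Ni sits in group 10, so the d-electron count is 10 − 2 = 8.
In an octahedral field the d⁸ configuration is t₂g⁶e_g² (only one arrangement possible), giving 2 unpaired electrons.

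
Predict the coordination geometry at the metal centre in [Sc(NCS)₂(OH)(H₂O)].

Each isothiocyanate is −1; each hydroxide is −1; water is neutral; balancing the 0 overall charge requires Sc(III).
Sc sits in group 3, so the d-electron count is 3 − 3 = 0.
Coordination number: 4.
A d⁰ ion has no crystal-field stabilisation preference between square planar and tetrahedral, so four ligands adopt the sterically favoured tetrahedral geometry.

tetrahedral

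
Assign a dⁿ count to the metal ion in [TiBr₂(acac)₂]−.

Each bromide is −1; each acetylacetonate is −1; balancing the −1 overall charge requires Ti(III).
Group 4 minus oxidation state 3 gives a d¹ configuration.

d¹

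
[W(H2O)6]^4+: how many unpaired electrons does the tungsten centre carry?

2

Summing ligand charges against the +4 overall charge gives an oxidation state of +4 for tungsten.
Tungsten is a group-6 element; W(IV) is therefore d².
In an octahedral field the d² configuration is t₂g²e_g⁰ (only one arrangement possible), giving 2 unpaired electrons.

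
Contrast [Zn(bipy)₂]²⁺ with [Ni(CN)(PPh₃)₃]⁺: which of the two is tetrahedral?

For [Zn(bipy)₂]²⁺: 2,2′-bipyridine is neutral; balancing the +2 overall charge requires Zn(II). Zn sits in group 12, so the d-electron count is 12 − 2 = 10. A d¹⁰ ion has no crystal-field stabilisation preference between square planar and tetrahedral, so four ligands adopt the sterically favoured tetrahedral geometry. → tetrahedral.
For [Ni(CN)(PPh₃)₃]⁺: Summing ligand charges against the +1 overall charge gives an oxidation state of +2 for nickel. Group 10 minus oxidation state 2 gives a d⁸ configuration. Cyanide and triphenylphosphine are strong-field ligands (high in the spectrochemical series). A 3d d⁸ ion with strong-field ligands gains enough CFSE to favour square planar over tetrahedral. → square planar.

[Zn(bipy)₂]²⁺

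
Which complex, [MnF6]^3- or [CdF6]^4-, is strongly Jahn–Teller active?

[MnF6]^3-: Ligand charges: each fluoride is −1. With an overall charge of −3 the manganese centre must be in the +3 oxidation state. Group 7 minus oxidation state 3 gives a d⁴ configuration. Fluoride is a weak-field ligand for a first-row metal, so the complex is high-spin. The t₂g³e_g¹ (high-spin) configuration has an unevenly filled e_g set; the Jahn–Teller theorem predicts a tetragonal distortion (typically axial elongation) to lift the degeneracy.
[CdF6]^4-: Summing ligand charges against the −4 overall charge gives an oxidation state of +2 for cadmium. Group 12 minus oxidation state 2 gives a d¹⁰ configuration. The d¹⁰ configuration leaves the e_g set evenly filled (or empty) — no strong Jahn–Teller driving force.

[MnF6]^3-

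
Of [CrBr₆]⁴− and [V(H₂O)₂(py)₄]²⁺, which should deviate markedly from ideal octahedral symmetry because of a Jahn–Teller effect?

[CrBr₆]⁴−: Each bromide is −1; balancing the −4 overall charge requires Cr(II). Cr sits in group 6, so the d-electron count is 6 − 2 = 4. Bromide is a weak-field ligand for a first-row metal, so the complex is high-spin. The t₂g³e_g¹ (high-spin) configuration has an unevenly filled e_g set; the Jahn–Teller theorem predicts a tetragonal distortion (typically axial elongation) to lift the degeneracy.
[V(H₂O)₂(py)₄]²⁺: Ligand charges: water is neutral; pyridine is neutral. With an overall charge of +2 the vanadium centre must be in the +2 oxidation state. Vanadium is a group-5 element; V(II) is therefore d³. The d³ configuration leaves the e_g set evenly filled (or empty) — no strong Jahn–Teller driving force.

[CrBr₆]⁴−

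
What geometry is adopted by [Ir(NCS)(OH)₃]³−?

square planar

Ligand charges: each isothiocyanate is −1; each hydroxide is −1. With an overall charge of −3 the iridium centre must be in the +1 oxidation state.
Ir sits in group 9, so the d-electron count is 9 − 1 = 8.
With 4 monodentate ligands the coordination number is 4.
A 5d d⁸ ion has a large crystal-field splitting; square planar leaves the high-energy d_{x²−y²} orbital empty and maximises CFSE.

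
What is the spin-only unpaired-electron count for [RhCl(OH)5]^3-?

Ligand charges: each chloride is −1; each hydroxide is −1. With an overall charge of −3 the rhodium centre must be in the +3 oxidation state.
Rhodium is a group-9 element; Rh(III) is therefore d⁶.
The spin state decides the count: a 4d ion has a large Δₒ and is invariably low-spin.
An octahedral low-spin d⁶ ion is t₂g⁶e_g⁰, giving 0 unpaired electrons.

0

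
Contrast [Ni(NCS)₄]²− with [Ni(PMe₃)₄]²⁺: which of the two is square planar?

[Ni(PMe₃)₄]²⁺

For [Ni(NCS)₄]²−: Ligand charges: each isothiocyanate is −1. With an overall charge of −2 the nickel centre must be in the +2 oxidation state. Ni sits in group 10, so the d-electron count is 10 − 2 = 8. Isothiocyanate is a weak-field ligand. With weak-field ligands the CFSE gain from square planar is small, so a 3d d⁸ ion takes the sterically preferred tetrahedral geometry. → tetrahedral.
For [Ni(PMe₃)₄]²⁺: Ligand charges: trimethylphosphine is neutral. With an overall charge of +2 the nickel centre must be in the +2 oxidation state. Ni sits in group 10, so the d-electron count is 10 − 2 = 8. Trimethylphosphine is a strong-field ligand (high in the spectrochemical series). A 3d d⁸ ion with strong-field ligands gains enough CFSE to favour square planar over tetrahedral. → square planar.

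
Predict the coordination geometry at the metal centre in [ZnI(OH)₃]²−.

Summing ligand charges against the −2 overall charge gives an oxidation state of +2 for zinc.
Group 12 minus oxidation state 2 gives a d¹⁰ configuration.
Coordination number: 4.
A d¹⁰ ion has no crystal-field stabilisation preference between square planar and tetrahedral, so four ligands adopt the sterically favoured tetrahedral geometry.

tetrahedral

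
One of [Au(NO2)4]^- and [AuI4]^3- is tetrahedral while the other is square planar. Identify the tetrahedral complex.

For [Au(NO2)4]^-: Each nitro (N-bound nitrite) is −1; balancing the −1 overall charge requires Au(III). Au sits in group 11, so the d-electron count is 11 − 3 = 8. A 5d d⁸ ion has a large crystal-field splitting; square planar leaves the high-energy d_{x²−y²} orbital empty and maximises CFSE. → square planar.
For [AuI4]^3-: Summing ligand charges against the −3 overall charge gives an oxidation state of +1 for gold. Au sits in group 11, so the d-electron count is 11 − 1 = 10. A d¹⁰ ion has no crystal-field stabilisation preference between square planar and tetrahedral, so four ligands adopt the sterically favoured tetrahedral geometry. → tetrahedral.

[AuI4]^3-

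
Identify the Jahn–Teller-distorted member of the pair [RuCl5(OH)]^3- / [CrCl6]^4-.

[RuCl5(OH)]^3-: Ligand charges: each chloride is −1; each hydroxide is −1. With an overall charge of −3 the ruthenium centre must be in the +3 oxidation state. Group 8 minus oxidation state 3 gives a d⁵ configuration. A 4d ion has a large Δₒ and is invariably low-spin. The d⁵ configuration leaves the e_g set evenly filled (or empty) — no strong Jahn–Teller driving force.
[CrCl6]^4-: Each chloride is −1; balancing the −4 overall charge requires Cr(II). Chromium is a group-6 element; Cr(II) is therefore d⁴. Chloride is a weak-field ligand for a first-row metal, so the complex is high-spin. The t₂g³e_g¹ (high-spin) configuration has an unevenly filled e_g set; the Jahn–Teller theorem predicts a tetragonal distortion (typically axial elongation) to lift the degeneracy.

[CrCl6]^4-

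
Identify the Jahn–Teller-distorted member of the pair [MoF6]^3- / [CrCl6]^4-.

[CrCl6]^4-

[MoF6]^3-: Summing ligand charges against the −3 overall charge gives an oxidation state of +3 for molybdenum. Group 6 minus oxidation state 3 gives a d³ configuration. The d³ configuration leaves the e_g set evenly filled (or empty) — no strong Jahn–Teller driving force.
[CrCl6]^4-: Ligand charges: each chloride is −1. With an overall charge of −4 the chromium centre must be in the +2 oxidation state. Cr sits in group 6, so the d-electron count is 6 − 2 = 4. Chloride is a weak-field ligand for a first-row metal, so the complex is high-spin. The t₂g³e_g¹ (high-spin) configuration has an unevenly filled e_g set; the Jahn–Teller theorem predicts a tetragonal distortion (typically axial elongation) to lift the degeneracy.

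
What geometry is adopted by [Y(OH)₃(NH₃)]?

Summing ligand charges against the 0 overall charge gives an oxidation state of +3 for yttrium.
Yttrium is a group-3 element; Y(III) is therefore d⁰.
With 4 monodentate ligands the coordination number is 4.
A d⁰ ion has no crystal-field stabilisation preference between square planar and tetrahedral, so four ligands adopt the sterically favoured tetrahedral geometry.

tetrahedral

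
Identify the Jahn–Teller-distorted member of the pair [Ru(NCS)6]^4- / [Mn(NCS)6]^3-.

[Ru(NCS)6]^4-: Summing ligand charges against the −4 overall charge gives an oxidation state of +2 for ruthenium. Ruthenium is a group-8 element; Ru(II) is therefore d⁶. A 4d ion has a large Δₒ and is invariably low-spin. The d⁶ configuration leaves the e_g set evenly filled (or empty) — no strong Jahn–Teller driving force.
[Mn(NCS)6]^3-: Summing ligand charges against the −3 overall charge gives an oxidation state of +3 for manganese. Group 7 minus oxidation state 3 gives a d⁴ configuration. Isothiocyanate is a weak-field ligand for a first-row metal, so the complex is high-spin. The t₂g³e_g¹ (high-spin) configuration has an unevenly filled e_g set; the Jahn–Teller theorem predicts a tetragonal distortion (typically axial elongation) to lift the degeneracy.

[Mn(NCS)6]^3-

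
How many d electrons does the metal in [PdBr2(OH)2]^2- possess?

Summing ligand charges against the −2 overall charge gives an oxidation state of +2 for palladium.
Pd sits in group 10, so the d-electron count is 10 − 2 = 8.

d⁸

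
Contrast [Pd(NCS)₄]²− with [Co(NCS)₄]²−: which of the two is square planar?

[Pd(NCS)₄]²−

For [Pd(NCS)₄]²−: Each isothiocyanate is −1; balancing the −2 overall charge requires Pd(II). Pd sits in group 10, so the d-electron count is 10 − 2 = 8. A 4d d⁸ ion has a large crystal-field splitting; square planar leaves the high-energy d_{x²−y²} orbital empty and maximises CFSE. → square planar.
For [Co(NCS)₄]²−: Ligand charges: each isothiocyanate is −1. With an overall charge of −2 the cobalt centre must be in the +2 oxidation state. Group 9 minus oxidation state 2 gives a d⁷ configuration. For a high-spin 3d d⁷ ion with weak-field ligands the small Δₜ gives little square-planar CFSE advantage, so four ligands adopt the sterically favoured tetrahedral geometry. → tetrahedral.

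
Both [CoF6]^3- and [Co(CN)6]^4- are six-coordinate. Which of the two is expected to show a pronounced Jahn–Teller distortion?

[Co(CN)6]^4-

[CoF6]^3-: Ligand charges: each fluoride is −1. With an overall charge of −3 the cobalt centre must be in the +3 oxidation state. Group 9 minus oxidation state 3 gives a d⁶ configuration. Fluoride is the one ligand weak enough to leave Co(III) high-spin — [CoF₆]³⁻ is the classic exception. The d⁶ configuration leaves the e_g set evenly filled (or empty) — no strong Jahn–Teller driving force.
[Co(CN)6]^4-: Summing ligand charges against the −4 overall charge gives an oxidation state of +2 for cobalt. Co sits in group 9, so the d-electron count is 9 − 2 = 7. Cyanide is a strong-field ligand (high in the spectrochemical series) for a first-row metal, so the complex is low-spin. The t₂g⁶e_g¹ (low-spin) configuration has an unevenly filled e_g set; the Jahn–Teller theorem predicts a tetragonal distortion (typically axial elongation) to lift the degeneracy.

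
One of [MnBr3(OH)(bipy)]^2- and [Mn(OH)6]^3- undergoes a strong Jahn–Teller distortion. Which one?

[Mn(OH)6]^3-

[MnBr3(OH)(bipy)]^2-: Each bromide is −1; each hydroxide is −1; 2,2′-bipyridine is neutral; balancing the −2 overall charge requires Mn(II). Group 7 minus oxidation state 2 gives a d⁵ configuration. Bromide and hydroxide are weak-field ligands for a first-row metal, so the complex is high-spin. The d⁵ configuration leaves the e_g set evenly filled (or empty) — no strong Jahn–Teller driving force.
[Mn(OH)6]^3-: Summing ligand charges against the −3 overall charge gives an oxidation state of +3 for manganese. Manganese is a group-7 element; Mn(III) is therefore d⁴. Hydroxide is a weak-field ligand for a first-row metal, so the complex is high-spin. The t₂g³e_g¹ (high-spin) configuration has an unevenly filled e_g set; the Jahn–Teller theorem predicts a tetragonal distortion (typically axial elongation) to lift the degeneracy.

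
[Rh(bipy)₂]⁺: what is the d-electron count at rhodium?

d8

2,2′-bipyridine is neutral; balancing the +1 overall charge requires Rh(I).
Rh sits in group 9, so the d-electron count is 9 − 1 = 8.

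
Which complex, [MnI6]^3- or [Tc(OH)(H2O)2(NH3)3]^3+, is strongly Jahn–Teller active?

[MnI6]^3-: Ligand charges: each iodide is −1. With an overall charge of −3 the manganese centre must be in the +3 oxidation state. Manganese is a group-7 element; Mn(III) is therefore d⁴. Iodide is a weak-field ligand for a first-row metal, so the complex is high-spin. The t₂g³e_g¹ (high-spin) configuration has an unevenly filled e_g set; the Jahn–Teller theorem predicts a tetragonal distortion (typically axial elongation) to lift the degeneracy.
[Tc(OH)(H2O)2(NH3)3]^3+: Ligand charges: each hydroxide is −1; water is neutral; ammonia is neutral. With an overall charge of +3 the technetium centre must be in the +4 oxidation state. Group 7 minus oxidation state 4 gives a d³ configuration. The d³ configuration leaves the e_g set evenly filled (or empty) — no strong Jahn–Teller driving force.

[MnI6]^3-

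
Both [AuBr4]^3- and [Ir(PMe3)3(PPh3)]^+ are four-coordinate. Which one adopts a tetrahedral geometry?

[AuBr4]^3-

For [AuBr4]^3-: Ligand charges: each bromide is −1. With an overall charge of −3 the gold centre must be in the +1 oxidation state. Group 11 minus oxidation state 1 gives a d¹⁰ configuration. A d¹⁰ ion has no crystal-field stabilisation preference between square planar and tetrahedral, so four ligands adopt the sterically favoured tetrahedral geometry. → tetrahedral.
For [Ir(PMe3)3(PPh3)]^+: Ligand charges: trimethylphosphine is neutral; triphenylphosphine is neutral. With an overall charge of +1 the iridium centre must be in the +1 oxidation state. Iridium is a group-9 element; Ir(I) is therefore d⁸. A 5d d⁸ ion has a large crystal-field splitting; square planar leaves the high-energy d_{x²−y²} orbital empty and maximises CFSE. → square planar.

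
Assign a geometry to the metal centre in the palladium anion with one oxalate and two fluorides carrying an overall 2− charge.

square planar

Each oxalate is −2; each fluoride is −1; balancing the −2 overall charge requires Pd(II).
Group 10 minus oxidation state 2 gives a d⁸ configuration.
Counting donor atoms: 1×oxalate (bidentate) → 2 donors; 2×fluoride (monodentate) → 2 donors. Coordination number = 4.
A 4d d⁸ ion has a large crystal-field splitting; square planar leaves the high-energy d_{x²−y²} orbital empty and maximises CFSE.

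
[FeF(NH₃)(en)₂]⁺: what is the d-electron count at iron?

Summing ligand charges against the +1 overall charge gives an oxidation state of +2 for iron.
Fe sits in group 8, so the d-electron count is 8 − 2 = 6.

d6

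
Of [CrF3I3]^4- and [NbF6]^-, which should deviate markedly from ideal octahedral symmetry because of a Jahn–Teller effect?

[CrF3I3]^4-: Ligand charges: each fluoride is −1; each iodide is −1. With an overall charge of −4 the chromium centre must be in the +2 oxidation state. Chromium is a group-6 element; Cr(II) is therefore d⁴. Fluoride and iodide are weak-field ligands for a first-row metal, so the complex is high-spin. The t₂g³e_g¹ (high-spin) configuration has an unevenly filled e_g set; the Jahn–Teller theorem predicts a tetragonal distortion (typically axial elongation) to lift the degeneracy.
[NbF6]^-: Ligand charges: each fluoride is −1. With an overall charge of −1 the niobium centre must be in the +5 oxidation state. Niobium is a group-5 element; Nb(V) is therefore d⁰. The d⁰ configuration leaves the e_g set evenly filled (or empty) — no strong Jahn–Teller driving force.

[CrF3I3]^4-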